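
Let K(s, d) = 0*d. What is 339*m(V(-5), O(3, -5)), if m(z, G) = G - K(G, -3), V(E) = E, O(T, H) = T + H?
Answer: -678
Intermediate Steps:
K(s, d) = 0
O(T, H) = H + T
m(z, G) = G (m(z, G) = G - 1*0 = G + 0 = G)
339*m(V(-5), O(3, -5)) = 339*(-5 + 3) = 339*(-2) = -678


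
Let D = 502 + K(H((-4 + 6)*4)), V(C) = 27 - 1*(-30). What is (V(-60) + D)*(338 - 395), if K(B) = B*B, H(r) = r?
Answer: -35511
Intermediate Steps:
V(C) = 57 (V(C) = 27 + 30 = 57)
K(B) = B²
D = 566 (D = 502 + ((-4 + 6)*4)² = 502 + (2*4)² = 502 + 8² = 502 + 64 = 566)
(V(-60) + D)*(338 - 395) = (57 + 566)*(338 - 395) = 623*(-57) = -35511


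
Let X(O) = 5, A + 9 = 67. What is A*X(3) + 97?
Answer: 387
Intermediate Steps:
A = 58 (A = -9 + 67 = 58)
A*X(3) + 97 = 58*5 + 97 = 290 + 97 = 387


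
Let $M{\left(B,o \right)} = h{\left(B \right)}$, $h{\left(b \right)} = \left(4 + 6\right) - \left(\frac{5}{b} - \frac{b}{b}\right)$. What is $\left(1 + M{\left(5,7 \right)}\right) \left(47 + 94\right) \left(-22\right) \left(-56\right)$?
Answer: $1910832$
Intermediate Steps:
$h{\left(b \right)} = 11 - \frac{5}{b}$ ($h{\left(b \right)} = 10 + \left(- \frac{5}{b} + 1\right) = 10 + \left(1 - \frac{5}{b}\right) = 11 - \frac{5}{b}$)
$M{\left(B,o \right)} = 11 - \frac{5}{B}$
$\left(1 + M{\left(5,7 \right)}\right) \left(47 + 94\right) \left(-22\right) \left(-56\right) = \left(1 + \left(11 - \frac{5}{5}\right)\right) \left(47 + 94\right) \left(-22\right) \left(-56\right) = \left(1 + \left(11 - 1\right)\right) 141 \left(-22\right) \left(-56\right) = \left(1 + 10\right) 141 \left(-22\right) \left(-56\right) = 11 \cdot 141 \left(-22\right) \left(-56\right) = 1551 \left(-22\right) \left(-56\right) = \left(-34122\right) \left(-56\right) = 1910832$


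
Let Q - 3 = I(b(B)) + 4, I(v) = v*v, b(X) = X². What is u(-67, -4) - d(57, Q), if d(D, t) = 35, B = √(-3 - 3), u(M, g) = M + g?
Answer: -106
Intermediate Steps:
B = I*√6 (B = √(-6) = I*√6 ≈ 2.4495*I)
I(v) = v²
Q = 43 (Q = 3 + (((I*√6)²)² + 4) = 3 + ((-6)² + 4) = 3 + (36 + 4) = 3 + 40 = 43)
u(-67, -4) - d(57, Q) = (-67 - 4) - 1*35 = -71 - 35 = -106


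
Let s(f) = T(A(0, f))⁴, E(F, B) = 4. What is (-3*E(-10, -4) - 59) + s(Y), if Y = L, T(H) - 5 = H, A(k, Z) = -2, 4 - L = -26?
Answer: 10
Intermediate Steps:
L = 30 (L = 4 - 1*(-26) = 4 + 26 = 30)
T(H) = 5 + H
Y = 30
s(f) = 81 (s(f) = (5 - 2)⁴ = 3⁴ = 81)
(-3*E(-10, -4) - 59) + s(Y) = (-3*4 - 59) + 81 = (-12 - 59) + 81 = -71 + 81 = 10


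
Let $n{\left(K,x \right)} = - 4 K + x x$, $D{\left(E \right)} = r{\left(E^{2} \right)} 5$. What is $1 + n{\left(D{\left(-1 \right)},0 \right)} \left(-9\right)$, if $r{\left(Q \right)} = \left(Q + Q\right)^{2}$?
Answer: $721$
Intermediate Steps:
$r{\left(Q \right)} = 4 Q^{2}$ ($r{\left(Q \right)} = \left(2 Q\right)^{2} = 4 Q^{2}$)
$D{\left(E \right)} = 20 E^{4}$ ($D{\left(E \right)} = 4 \left(E^{2}\right)^{2} \cdot 5 = 4 E^{4} \cdot 5 = 20 E^{4}$)
$n{\left(K,x \right)} = x^{2} - 4 K$ ($n{\left(K,x \right)} = - 4 K + x^{2} = x^{2} - 4 K$)
$1 + n{\left(D{\left(-1 \right)},0 \right)} \left(-9\right) = 1 + \left(0^{2} - 4 \cdot 20 \left(-1\right)^{4}\right) \left(-9\right) = 1 + \left(0 - 4 \cdot 20 \cdot 1\right) \left(-9\right) = 1 + \left(0 - 80\right) \left(-9\right) = 1 - -720 = 1 + 720 = 721$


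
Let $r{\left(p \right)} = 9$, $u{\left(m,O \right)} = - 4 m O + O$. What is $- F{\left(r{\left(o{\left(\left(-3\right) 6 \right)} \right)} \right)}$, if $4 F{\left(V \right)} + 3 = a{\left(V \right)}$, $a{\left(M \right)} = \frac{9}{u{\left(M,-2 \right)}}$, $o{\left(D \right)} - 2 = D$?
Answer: $\frac{201}{280} \approx 0.71786$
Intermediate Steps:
$o{\left(D \right)} = 2 + D$
$u{\left(m,O \right)} = O - 4 O m$ ($u{\left(m,O \right)} = - 4 O m + O = O - 4 O m$)
$a{\left(M \right)} = \frac{9}{-2 + 8 M}$ ($a{\left(M \right)} = \frac{9}{\left(-2\right) \left(1 - 4 M\right)} = \frac{9}{-2 + 8 M}$)
$F{\left(V \right)} = - \frac{3}{4} + \frac{9}{8 \left(-1 + 4 V\right)}$ ($F{\left(V \right)} = - \frac{3}{4} + \frac{\frac{9}{2} \frac{1}{-1 + 4 V}}{4} = - \frac{3}{4} + \frac{9}{8 \left(-1 + 4 V\right)}$)
$- F{\left(r{\left(o{\left(\left(-3\right) 6 \right)} \right)} \right)} = - \frac{3 \left(5 - 72\right)}{8 \left(-1 + 4 \cdot 9\right)} = - \frac{3 \left(5 - 72\right)}{8 \left(-1 + 36\right)} = - \frac{3 \left(-67\right)}{8 \cdot 35} = \left(-1\right) \left(- \frac{201}{280}\right) = \frac{201}{280}$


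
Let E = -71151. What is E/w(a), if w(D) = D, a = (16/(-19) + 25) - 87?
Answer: 450623/398 ≈ 1132.2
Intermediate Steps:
a = -1194/19 (a = (16*(-1/19) + 25) - 87 = (-16/19 + 25) - 87 = 459/19 - 87 = -1194/19 ≈ -62.842)
E/w(a) = -71151/(-1194/19) = -71151*(-19/1194) = 450623/398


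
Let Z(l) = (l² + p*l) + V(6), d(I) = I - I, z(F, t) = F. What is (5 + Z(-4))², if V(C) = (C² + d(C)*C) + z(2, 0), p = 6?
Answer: 1225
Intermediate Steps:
d(I) = 0
V(C) = 2 + C² (V(C) = (C² + 0*C) + 2 = (C² + 0) + 2 = C² + 2 = 2 + C²)
Z(l) = 38 + l² + 6*l (Z(l) = (l² + 6*l) + (2 + 6²) = (l² + 6*l) + (2 + 36) = (l² + 6*l) + 38 = 38 + l² + 6*l)
(5 + Z(-4))² = (5 + (38 + (-4)² + 6*(-4)))² = (5 + (38 + 16 - 24))² = (5 + 30)² = 35² = 1225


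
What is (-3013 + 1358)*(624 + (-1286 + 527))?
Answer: 223425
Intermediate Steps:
(-3013 + 1358)*(624 + (-1286 + 527)) = -1655*(624 - 759) = -1655*(-135) = 223425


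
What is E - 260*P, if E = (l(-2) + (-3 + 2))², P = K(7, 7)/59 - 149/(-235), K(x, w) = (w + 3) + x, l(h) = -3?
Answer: -620504/2773 ≈ -223.77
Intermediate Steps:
K(x, w) = 3 + w + x (K(x, w) = (3 + w) + x = 3 + w + x)
P = 12786/13865 (P = (3 + 7 + 7)/59 - 149/(-235) = 17*(1/59) - 149*(-1/235) = 17/59 + 149/235 = 12786/13865 ≈ 0.92218)
E = 16 (E = (-3 + (-3 + 2))² = (-3 - 1)² = (-4)² = 16)
E - 260*P = 16 - 260*12786/13865 = 16 - 664872/2773 = -620504/2773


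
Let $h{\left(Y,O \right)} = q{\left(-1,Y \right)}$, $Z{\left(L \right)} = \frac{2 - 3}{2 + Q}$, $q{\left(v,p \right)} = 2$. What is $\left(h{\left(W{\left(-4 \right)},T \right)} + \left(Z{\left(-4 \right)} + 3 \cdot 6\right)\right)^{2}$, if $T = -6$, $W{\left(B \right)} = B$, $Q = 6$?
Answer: $\frac{25281}{64} \approx 395.02$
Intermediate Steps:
$Z{\left(L \right)} = - \frac{1}{8}$ ($Z{\left(L \right)} = \frac{2 - 3}{2 + 6} = - \frac{1}{8}$)
$h{\left(Y,O \right)} = 2$
$\left(h{\left(W{\left(-4 \right)},T \right)} + \left(Z{\left(-4 \right)} + 3 \cdot 6\right)\right)^{2} = \left(2 + \left(- \frac{1}{8} + 3 \cdot 6\right)\right)^{2} = \left(2 + \left(- \frac{1}{8} + 18\right)\right)^{2} = \left(2 + \frac{143}{8}\right)^{2} = \left(\frac{159}{8}\right)^{2} = \frac{25281}{64}$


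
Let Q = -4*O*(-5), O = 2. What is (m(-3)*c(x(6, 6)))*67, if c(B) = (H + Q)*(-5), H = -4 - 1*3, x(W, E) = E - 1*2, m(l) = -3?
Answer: 33165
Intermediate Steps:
Q = 40 (Q = -4*2*(-5) = -8*(-5) = 40)
x(W, E) = -2 + E (x(W, E) = E - 2 = -2 + E)
H = -7 (H = -4 - 3 = -7)
c(B) = -165 (c(B) = (-7 + 40)*(-5) = 33*(-5) = -165)
(m(-3)*c(x(6, 6)))*67 = -3*(-165)*67 = 495*67 = 33165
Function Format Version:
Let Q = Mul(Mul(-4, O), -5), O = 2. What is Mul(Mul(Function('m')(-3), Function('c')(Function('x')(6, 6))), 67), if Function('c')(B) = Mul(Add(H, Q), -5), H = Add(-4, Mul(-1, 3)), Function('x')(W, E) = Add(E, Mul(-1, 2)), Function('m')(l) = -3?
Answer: 33165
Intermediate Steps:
Q = 40 (Q = Mul(Mul(-4, 2), -5) = Mul(-8, -5) = 40)
Function('x')(W, E) = Add(-2, E) (Function('x')(W, E) = Add(E, -2) = Add(-2, E))
H = -7 (H = Add(-4, -3) = -7)
Function('c')(B) = -165 (Function('c')(B) = Mul(Add(-7, 40), -5) = Mul(33, -5) = -165)
Mul(Mul(Function('m')(-3), Function('c')(Function('x')(6, 6))), 67) = Mul(Mul(-3, -165), 67) = Mul(495, 67) = 33165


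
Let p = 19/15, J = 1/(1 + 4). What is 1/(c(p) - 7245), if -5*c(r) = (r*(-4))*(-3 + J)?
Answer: -375/2717939 ≈ -0.00013797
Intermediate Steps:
J = 1/5 ≈ 0.20000
p = 19/15 (p = 19*(1/15) = 19/15 ≈ 1.2667)
c(r) = -56*r/25 (c(r) = -r*(-4)*(-3 + 1/5)/5 = -(-4*r)*(-14)/(5*5) = -56*r/25)
1/(c(p) - 7245) = 1/(-56/25*19/15 - 7245) = 1/(-1064/375 - 7245) = 1/(-2717939/375) = -375/2717939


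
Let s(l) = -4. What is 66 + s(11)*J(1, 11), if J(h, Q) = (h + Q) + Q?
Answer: -26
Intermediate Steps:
J(h, Q) = h + 2*Q (J(h, Q) = (Q + h) + Q = h + 2*Q)
66 + s(11)*J(1, 11) = 66 - 4*(1 + 2*11) = 66 - 4*(1 + 22) = 66 - 4*23 = 66 - 92 = -26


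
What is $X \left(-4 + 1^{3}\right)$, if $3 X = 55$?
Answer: $-55$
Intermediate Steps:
$X = \frac{55}{3}$ ($X = \frac{1}{3} \cdot 55 = \frac{55}{3} \approx 18.333$)
$X \left(-4 + 1^{3}\right) = \frac{55 \left(-4 + 1^{3}\right)}{3} = \frac{55 \left(-4 + 1\right)}{3} = \frac{55}{3} \left(-3\right) = -55$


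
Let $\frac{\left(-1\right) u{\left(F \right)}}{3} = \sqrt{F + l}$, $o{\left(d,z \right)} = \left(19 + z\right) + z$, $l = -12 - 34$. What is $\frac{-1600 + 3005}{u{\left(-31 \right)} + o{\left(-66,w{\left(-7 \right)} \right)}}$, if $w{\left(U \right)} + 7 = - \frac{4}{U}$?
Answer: $\frac{422905}{35806} + \frac{206535 i \sqrt{77}}{35806} \approx 11.811 + 50.615 i$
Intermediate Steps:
$w{\left(U \right)} = -7 - \frac{4}{U}$
$l = -46$
$o{\left(d,z \right)} = 19 + 2 z$
$u{\left(F \right)} = - 3 \sqrt{-46 + F}$ ($u{\left(F \right)} = - 3 \sqrt{F - 46} = - 3 \sqrt{-46 + F}$)
$\frac{-1600 + 3005}{u{\left(-31 \right)} + o{\left(-66,w{\left(-7 \right)} \right)}} = \frac{-1600 + 3005}{- 3 \sqrt{-46 - 31} + \left(19 + 2 \left(-7 - \frac{4}{-7}\right)\right)} = \frac{1405}{- 3 \sqrt{-77} + \left(19 + 2 \left(-7 - - \frac{4}{7}\right)\right)} = \frac{1405}{- 3 i \sqrt{77} + \left(19 + 2 \left(-7 + \frac{4}{7}\right)\right)} = \frac{1405}{- 3 i \sqrt{77} + \left(19 + 2 \left(- \frac{45}{7}\right)\right)} = \frac{1405}{- 3 i \sqrt{77} + \left(19 - \frac{90}{7}\right)} = \frac{1405}{- 3 i \sqrt{77} + \frac{43}{7}} = \frac{1405}{\frac{43}{7} - 3 i \sqrt{77}}$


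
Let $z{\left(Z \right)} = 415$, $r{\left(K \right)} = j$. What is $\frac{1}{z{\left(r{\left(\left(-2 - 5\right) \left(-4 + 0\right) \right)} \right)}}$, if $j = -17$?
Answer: $\frac{1}{415} \approx 0.0024096$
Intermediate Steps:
$r{\left(K \right)} = -17$
$\frac{1}{z{\left(r{\left(\left(-2 - 5\right) \left(-4 + 0\right) \right)} \right)}} = \frac{1}{415}$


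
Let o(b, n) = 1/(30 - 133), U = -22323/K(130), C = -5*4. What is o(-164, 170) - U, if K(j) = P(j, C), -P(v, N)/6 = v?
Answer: -766683/26780 ≈ -28.629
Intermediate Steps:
C = -20
P(v, N) = -6*v
K(j) = -6*j
U = 7441/260 (U = -22323/((-6*130)) = -22323/(-780) = -22323*(-1/780) = 7441/260 ≈ 28.619)
o(b, n) = -1/103 (o(b, n) = 1/(-103) = -1/103)
o(-164, 170) - U = -1/103 - 1*7441/260 = -1/103 - 7441/260 = -766683/26780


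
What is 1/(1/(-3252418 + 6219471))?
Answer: 2967053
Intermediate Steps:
1/(1/(-3252418 + 6219471)) = 1/(1/2967053) = 2967053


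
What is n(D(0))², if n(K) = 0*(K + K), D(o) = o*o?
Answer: 0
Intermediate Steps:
D(o) = o²
n(K) = 0 (n(K) = 0*(2*K) = 0)
n(D(0))² = 0² = 0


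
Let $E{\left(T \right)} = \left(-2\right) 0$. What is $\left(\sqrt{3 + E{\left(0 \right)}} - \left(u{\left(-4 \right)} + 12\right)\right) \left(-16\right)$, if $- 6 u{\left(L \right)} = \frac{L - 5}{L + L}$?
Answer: $189 - 16 \sqrt{3} \approx 161.29$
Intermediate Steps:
$E{\left(T \right)} = 0$
$u{\left(L \right)} = - \frac{-5 + L}{12 L}$ ($u{\left(L \right)} = - \frac{\left(L - 5\right) \frac{1}{L + L}}{6} = - \frac{\left(-5 + L\right) \frac{1}{2 L}}{6} = - \frac{\frac{1}{2} \frac{1}{L} \left(-5 + L\right)}{6} = - \frac{-5 + L}{12 L}$)
$\left(\sqrt{3 + E{\left(0 \right)}} - \left(u{\left(-4 \right)} + 12\right)\right) \left(-16\right) = \left(\sqrt{3 + 0} - \left(\frac{5 - -4}{12 \left(-4\right)} + 12\right)\right) \left(-16\right) = \left(\sqrt{3} - \left(\frac{1}{12} \left(- \frac{1}{4}\right) \left(5 + 4\right) + 12\right)\right) \left(-16\right) = \left(\sqrt{3} - \left(\frac{1}{12} \left(- \frac{1}{4}\right) 9 + 12\right)\right) \left(-16\right) = \left(\sqrt{3} - \left(- \frac{3}{16} + 12\right)\right) \left(-16\right) = \left(\sqrt{3} - \frac{189}{16}\right) \left(-16\right) = \left(- \frac{189}{16} + \sqrt{3}\right) \left(-16\right) = 189 - 16 \sqrt{3}$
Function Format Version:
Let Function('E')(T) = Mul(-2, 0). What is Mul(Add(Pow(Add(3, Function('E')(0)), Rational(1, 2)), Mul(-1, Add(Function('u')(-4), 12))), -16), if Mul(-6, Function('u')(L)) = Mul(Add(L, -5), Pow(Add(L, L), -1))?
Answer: Add(189, Mul(-16, Pow(3, Rational(1, 2)))) ≈ 161.29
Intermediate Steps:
Function('E')(T) = 0
Function('u')(L) = Mul(Rational(-1, 12), Pow(L, -1), Add(-5, L)) (Function('u')(L) = Mul(Rational(-1, 6), Mul(Add(L, -5), Pow(Add(L, L), -1))) = Mul(Rational(-1, 6), Mul(Add(-5, L), Pow(Mul(2, L), -1))) = Mul(Rational(-1, 6), Mul(Add(-5, L), Mul(Rational(1, 2), Pow(L, -1)))) = Mul(Rational(-1, 6), Mul(Rational(1, 2), Pow(L, -1), Add(-5, L))) = Mul(Rational(-1, 12), Pow(L, -1), Add(-5, L)))
Mul(Add(Pow(Add(3, Function('E')(0)), Rational(1, 2)), Mul(-1, Add(Function('u')(-4), 12))), -16) = Mul(Add(Pow(Add(3, 0), Rational(1, 2)), Mul(-1, Add(Mul(Rational(1, 12), Pow(-4, -1), Add(5, Mul(-1, -4))), 12))), -16) = Mul(Add(Pow(3, Rational(1, 2)), Mul(-1, Add(Mul(Rational(1, 12), Rational(-1, 4), Add(5, 4)), 12))), -16) = Mul(Add(Pow(3, Rational(1, 2)), Mul(-1, Add(Mul(Rational(1, 12), Rational(-1, 4), 9), 12))), -16) = Mul(Add(Pow(3, Rational(1, 2)), Mul(-1, Add(Rational(-3, 16), 12))), -16) = Mul(Add(Pow(3, Rational(1, 2)), Mul(-1, Rational(189, 16))), -16) = Mul(Add(Pow(3, Rational(1, 2)), Rational(-189, 16)), -16) = Mul(Add(Rational(-189, 16), Pow(3, Rational(1, 2))), -16) = Add(189, Mul(-16, Pow(3, Rational(1, 2))))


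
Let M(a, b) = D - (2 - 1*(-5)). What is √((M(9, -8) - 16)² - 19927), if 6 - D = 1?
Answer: I*√19603 ≈ 140.01*I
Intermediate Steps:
D = 5 (D = 6 - 1*1 = 6 - 1 = 5)
M(a, b) = -2 (M(a, b) = 5 - (2 - 1*(-5)) = 5 - (2 + 5) = 5 - 1*7 = 5 - 7 = -2)
√((M(9, -8) - 16)² - 19927) = √((-2 - 16)² - 19927) = √((-18)² - 19927) = √(324 - 19927) = √(-19603) = I*√19603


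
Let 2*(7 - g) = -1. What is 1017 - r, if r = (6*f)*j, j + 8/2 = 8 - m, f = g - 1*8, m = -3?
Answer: 1038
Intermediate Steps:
g = 15/2 (g = 7 - ½*(-1) = 7 + ½ = 15/2 ≈ 7.5000)
f = -½ (f = 15/2 - 1*8 = 15/2 - 8 = -½ ≈ -0.50000)
j = 7 (j = -4 + (8 - 1*(-3)) = -4 + (8 + 3) = -4 + 11 = 7)
r = -21 (r = (6*(-½))*7 = -3*7 = -21)
1017 - r = 1017 - 1*(-21) = 1017 + 21 = 1038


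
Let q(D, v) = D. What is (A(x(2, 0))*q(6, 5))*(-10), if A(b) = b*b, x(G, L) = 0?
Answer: 0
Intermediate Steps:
A(b) = b**2
(A(x(2, 0))*q(6, 5))*(-10) = (0**2*6)*(-10) = (0*6)*(-10) = 0*(-10) = 0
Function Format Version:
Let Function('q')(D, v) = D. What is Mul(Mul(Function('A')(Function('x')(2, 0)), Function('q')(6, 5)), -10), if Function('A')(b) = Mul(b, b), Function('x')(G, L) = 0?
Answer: 0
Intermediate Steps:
Function('A')(b) = Pow(b, 2)
Mul(Mul(Function('A')(Function('x')(2, 0)), Function('q')(6, 5)), -10) = Mul(Mul(Pow(0, 2), 6), -10) = Mul(Mul(0, 6), -10) = Mul(0, -10) = 0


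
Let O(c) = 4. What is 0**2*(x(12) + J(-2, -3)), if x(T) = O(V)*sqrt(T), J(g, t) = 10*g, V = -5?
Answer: 0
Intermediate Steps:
x(T) = 4*sqrt(T)
0**2*(x(12) + J(-2, -3)) = 0**2*(4*sqrt(12) + 10*(-2)) = 0*(4*(2*sqrt(3)) - 20) = 0*(8*sqrt(3) - 20) = 0*(-20 + 8*sqrt(3)) = 0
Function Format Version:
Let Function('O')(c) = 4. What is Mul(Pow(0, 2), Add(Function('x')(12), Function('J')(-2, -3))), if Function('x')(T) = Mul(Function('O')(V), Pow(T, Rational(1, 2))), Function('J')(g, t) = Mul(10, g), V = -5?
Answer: 0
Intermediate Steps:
Function('x')(T) = Mul(4, Pow(T, Rational(1, 2)))
Mul(Pow(0, 2), Add(Function('x')(12), Function('J')(-2, -3))) = Mul(Pow(0, 2), Add(Mul(4, Pow(12, Rational(1, 2))), Mul(10, -2))) = Mul(0, Add(Mul(4, Mul(2, Pow(3, Rational(1, 2)))), -20)) = Mul(0, Add(Mul(8, Pow(3, Rational(1, 2))), -20)) = Mul(0, Add(-20, Mul(8, Pow(3, Rational(1, 2))))) = 0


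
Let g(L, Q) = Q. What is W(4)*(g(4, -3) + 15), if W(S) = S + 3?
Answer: 84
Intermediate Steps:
W(S) = 3 + S
W(4)*(g(4, -3) + 15) = (3 + 4)*(-3 + 15) = 7*12 = 84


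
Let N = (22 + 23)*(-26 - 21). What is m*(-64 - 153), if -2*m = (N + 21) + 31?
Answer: -447671/2 ≈ -2.2384e+5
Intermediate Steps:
N = -2115 (N = 45*(-47) = -2115)
m = 2063/2 (m = -((-2115 + 21) + 31)/2 = -(-2094 + 31)/2 = -½*(-2063) = 2063/2 ≈ 1031.5)
m*(-64 - 153) = 2063*(-64 - 153)/2 = (2063/2)*(-217) = -447671/2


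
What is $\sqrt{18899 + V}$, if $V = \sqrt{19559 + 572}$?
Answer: $\sqrt{18899 + \sqrt{20131}} \approx 137.99$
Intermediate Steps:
$V = \sqrt{20131} \approx 141.88$
$\sqrt{18899 + V} = \sqrt{18899 + \sqrt{20131}}$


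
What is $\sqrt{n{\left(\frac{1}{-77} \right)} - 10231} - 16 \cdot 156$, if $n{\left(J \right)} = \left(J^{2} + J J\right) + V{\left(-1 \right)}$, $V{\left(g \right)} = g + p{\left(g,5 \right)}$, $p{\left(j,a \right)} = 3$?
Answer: $-2496 + \frac{i \sqrt{60647739}}{77} \approx -2496.0 + 101.14 i$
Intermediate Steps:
$V{\left(g \right)} = 3 + g$ ($V{\left(g \right)} = g + 3 = 3 + g$)
$n{\left(J \right)} = 2 + 2 J^{2}$ ($n{\left(J \right)} = \left(J^{2} + J J\right) + \left(3 - 1\right) = \left(J^{2} + J^{2}\right) + 2 = 2 J^{2} + 2 = 2 + 2 J^{2}$)
$\sqrt{n{\left(\frac{1}{-77} \right)} - 10231} - 16 \cdot 156 = \sqrt{\left(2 + 2 \left(\frac{1}{-77}\right)^{2}\right) - 10231} - 16 \cdot 156 = \sqrt{\left(2 + 2 \left(- \frac{1}{77}\right)^{2}\right) - 10231} - 2496 = \sqrt{\left(2 + 2 \cdot \frac{1}{5929}\right) - 10231} - 2496 = \sqrt{\left(2 + \frac{2}{5929}\right) - 10231} - 2496 = \sqrt{\frac{11860}{5929} - 10231} - 2496 = \sqrt{- \frac{60647739}{5929}} - 2496 = \frac{i \sqrt{60647739}}{77} - 2496 = -2496 + \frac{i \sqrt{60647739}}{77}$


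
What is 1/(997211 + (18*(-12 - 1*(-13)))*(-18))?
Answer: 1/996887 ≈ 1.0031e-6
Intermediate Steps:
1/(997211 + (18*(-12 - 1*(-13)))*(-18)) = 1/(997211 + (18*(-12 + 13))*(-18)) = 1/(997211 + (18*1)*(-18)) = 1/(997211 + 18*(-18)) = 1/(997211 - 324) = 1/996887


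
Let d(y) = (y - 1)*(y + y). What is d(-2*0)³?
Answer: 0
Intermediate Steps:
d(y) = 2*y*(-1 + y) (d(y) = (-1 + y)*(2*y) = 2*y*(-1 + y))
d(-2*0)³ = (2*(-2*0)*(-1 - 2*0))³ = (2*0*(-1 + 0))³ = (2*0*(-1))³ = 0³ = 0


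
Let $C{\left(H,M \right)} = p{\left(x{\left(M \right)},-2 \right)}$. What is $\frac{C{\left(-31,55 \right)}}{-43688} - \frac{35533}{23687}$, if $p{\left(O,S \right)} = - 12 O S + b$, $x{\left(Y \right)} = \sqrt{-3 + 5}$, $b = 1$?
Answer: $- \frac{1552389391}{1034837656} - \frac{3 \sqrt{2}}{5461} \approx -1.5009$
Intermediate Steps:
$x{\left(Y \right)} = \sqrt{2}$
$p{\left(O,S \right)} = 1 - 12 O S$ ($p{\left(O,S \right)} = - 12 O S + 1 = 1 - 12 O S$)
$C{\left(H,M \right)} = 1 + 24 \sqrt{2}$ ($C{\left(H,M \right)} = 1 - 12 \sqrt{2} \left(-2\right) = 1 + 24 \sqrt{2}$)
$\frac{C{\left(-31,55 \right)}}{-43688} - \frac{35533}{23687} = \frac{1 + 24 \sqrt{2}}{-43688} - \frac{35533}{23687} = \left(1 + 24 \sqrt{2}\right) \left(- \frac{1}{43688}\right) - \frac{35533}{23687} = \left(- \frac{1}{43688} - \frac{3 \sqrt{2}}{5461}\right) - \frac{35533}{23687} = - \frac{1552389391}{1034837656} - \frac{3 \sqrt{2}}{5461}$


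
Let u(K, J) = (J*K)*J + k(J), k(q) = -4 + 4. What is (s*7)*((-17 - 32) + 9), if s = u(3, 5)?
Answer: -21000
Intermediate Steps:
k(q) = 0
u(K, J) = K*J² (u(K, J) = (J*K)*J + 0 = K*J² + 0 = K*J²)
s = 75 (s = 3*5² = 3*25 = 75)
(s*7)*((-17 - 32) + 9) = (75*7)*((-17 - 32) + 9) = 525*(-49 + 9) = 525*(-40) = -21000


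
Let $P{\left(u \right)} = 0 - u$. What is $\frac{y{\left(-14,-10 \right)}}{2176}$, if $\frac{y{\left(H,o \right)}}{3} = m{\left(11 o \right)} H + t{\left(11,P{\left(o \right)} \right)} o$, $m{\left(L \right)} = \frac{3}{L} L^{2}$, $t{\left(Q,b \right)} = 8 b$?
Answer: $\frac{2865}{544} \approx 5.2665$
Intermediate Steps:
$P{\left(u \right)} = - u$
$m{\left(L \right)} = 3 L$
$y{\left(H,o \right)} = - 24 o^{2} + 99 H o$ ($y{\left(H,o \right)} = 3 \left(3 \cdot 11 o H + 8 \left(- o\right) o\right) = 3 \left(33 o H + - 8 o o\right) = 3 \left(33 H o - 8 o^{2}\right) = 3 \left(- 8 o^{2} + 33 H o\right) = - 24 o^{2} + 99 H o$)
$\frac{y{\left(-14,-10 \right)}}{2176} = \frac{3 \left(-10\right) \left(\left(-8\right) \left(-10\right) + 33 \left(-14\right)\right)}{2176} = 3 \left(-10\right) \left(80 - 462\right) \frac{1}{2176} = 3 \left(-10\right) \left(-382\right) \frac{1}{2176} = 11460 \cdot \frac{1}{2176} = \frac{2865}{544}$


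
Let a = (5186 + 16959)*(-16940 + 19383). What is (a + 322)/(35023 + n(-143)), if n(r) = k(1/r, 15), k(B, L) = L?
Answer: 54100557/35038 ≈ 1544.1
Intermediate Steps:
a = 54100235 (a = 22145*2443 = 54100235)
n(r) = 15
(a + 322)/(35023 + n(-143)) = (54100235 + 322)/(35023 + 15) = 54100557/35038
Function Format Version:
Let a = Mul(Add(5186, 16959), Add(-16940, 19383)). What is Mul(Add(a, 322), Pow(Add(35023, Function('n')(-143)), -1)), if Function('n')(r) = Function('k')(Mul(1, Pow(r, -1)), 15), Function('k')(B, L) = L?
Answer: Rational(54100557, 35038) ≈ 1544.1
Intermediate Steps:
a = 54100235 (a = Mul(22145, 2443) = 54100235)
Function('n')(r) = 15
Mul(Add(a, 322), Pow(Add(35023, Function('n')(-143)), -1)) = Mul(Add(54100235, 322), Pow(Add(35023, 15), -1)) = Mul(54100557, Pow(35038, -1)) = Mul(54100557, Rational(1, 35038)) = Rational(54100557, 35038)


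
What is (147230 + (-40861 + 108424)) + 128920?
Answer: 343713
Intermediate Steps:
(147230 + (-40861 + 108424)) + 128920 = (147230 + 67563) + 128920 = 214793 + 128920 = 343713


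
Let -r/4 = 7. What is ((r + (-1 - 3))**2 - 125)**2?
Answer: 808201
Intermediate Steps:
r = -28 (r = -4*7 = -28)
((r + (-1 - 3))**2 - 125)**2 = ((-28 + (-1 - 3))**2 - 125)**2 = ((-28 - 4)**2 - 125)**2 = ((-32)**2 - 125)**2 = (1024 - 125)**2 = 899**2 = 808201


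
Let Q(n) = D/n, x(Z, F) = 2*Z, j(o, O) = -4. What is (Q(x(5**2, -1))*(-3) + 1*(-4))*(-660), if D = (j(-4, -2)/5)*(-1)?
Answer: 66792/25 ≈ 2671.7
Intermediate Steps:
D = 4/5 (D = -4/5*(-1) = 4/5 ≈ 0.80000)
Q(n) = 4/(5*n)
(Q(x(5**2, -1))*(-3) + 1*(-4))*(-660) = ((4/(5*((2*5**2))))*(-3) + 1*(-4))*(-660) = ((4/(5*((2*25))))*(-3) - 4)*(-660) = (((4/5)/50)*(-3) - 4)*(-660) = (((4/5)*(1/50))*(-3) - 4)*(-660) = ((2/125)*(-3) - 4)*(-660) = (-6/125 - 4)*(-660) = -506/125*(-660) = 66792/25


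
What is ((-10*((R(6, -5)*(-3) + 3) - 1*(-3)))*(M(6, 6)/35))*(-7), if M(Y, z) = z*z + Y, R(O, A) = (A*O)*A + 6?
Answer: -38808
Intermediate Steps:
R(O, A) = 6 + O*A**2 (R(O, A) = O*A**2 + 6 = 6 + O*A**2)
M(Y, z) = Y + z**2 (M(Y, z) = z**2 + Y = Y + z**2)
((-10*((R(6, -5)*(-3) + 3) - 1*(-3)))*(M(6, 6)/35))*(-7) = ((-10*(((6 + 6*(-5)**2)*(-3) + 3) - 1*(-3)))*((6 + 6**2)/35))*(-7) = ((-10*(((6 + 6*25)*(-3) + 3) + 3))*((6 + 36)*(1/35)))*(-7) = ((-10*(((6 + 150)*(-3) + 3) + 3))*(42*(1/35)))*(-7) = (-10*((156*(-3) + 3) + 3)*(6/5))*(-7) = (-10*((-468 + 3) + 3)*(6/5))*(-7) = (-10*(-465 + 3)*(6/5))*(-7) = (-10*(-462)*(6/5))*(-7) = (4620*(6/5))*(-7) = 5544*(-7) = -38808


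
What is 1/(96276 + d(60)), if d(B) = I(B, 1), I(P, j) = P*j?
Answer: 1/96336 ≈ 1.0380e-5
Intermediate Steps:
d(B) = B (d(B) = B*1 = B)
1/(96276 + d(60)) = 1/(96276 + 60) = 1/96336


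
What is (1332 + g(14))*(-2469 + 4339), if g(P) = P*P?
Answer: 2857360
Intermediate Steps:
g(P) = P²
(1332 + g(14))*(-2469 + 4339) = (1332 + 14²)*(-2469 + 4339) = (1332 + 196)*1870 = 1528*1870 = 2857360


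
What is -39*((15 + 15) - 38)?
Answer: 312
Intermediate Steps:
-39*((15 + 15) - 38) = -39*(30 - 38) = -39*(-8) = 312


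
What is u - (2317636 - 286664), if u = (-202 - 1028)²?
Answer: -518072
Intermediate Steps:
u = 1512900 (u = (-1230)² = 1512900)
u - (2317636 - 286664) = 1512900 - (2317636 - 286664) = 1512900 - 1*2030972 = 1512900 - 2030972 = -518072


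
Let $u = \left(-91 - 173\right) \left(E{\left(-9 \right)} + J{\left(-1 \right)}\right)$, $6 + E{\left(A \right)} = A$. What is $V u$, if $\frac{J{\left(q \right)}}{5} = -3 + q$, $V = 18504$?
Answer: $170976960$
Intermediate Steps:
$E{\left(A \right)} = -6 + A$
$J{\left(q \right)} = -15 + 5 q$ ($J{\left(q \right)} = 5 \left(-3 + q\right) = -15 + 5 q$)
$u = 9240$ ($u = \left(-91 - 173\right) \left(\left(-6 - 9\right) + \left(-15 + 5 \left(-1\right)\right)\right) = - 264 \left(-15 - 20\right) = \left(-264\right) \left(-35\right) = 9240$)
$V u = 18504 \cdot 9240 = 170976960$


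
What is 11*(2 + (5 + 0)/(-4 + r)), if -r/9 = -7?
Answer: 1353/59 ≈ 22.932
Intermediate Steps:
r = 63 (r = -9*(-7) = 63)
11*(2 + (5 + 0)/(-4 + r)) = 11*(2 + (5 + 0)/(-4 + 63)) = 11*(2 + 5/59) = 11*(123/59) = 1353/59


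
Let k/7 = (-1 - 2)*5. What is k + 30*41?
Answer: 1125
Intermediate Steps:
k = -105 (k = 7*((-1 - 2)*5) = 7*(-3*5) = 7*(-15) = -105)
k + 30*41 = -105 + 30*41 = -105 + 1230 = 1125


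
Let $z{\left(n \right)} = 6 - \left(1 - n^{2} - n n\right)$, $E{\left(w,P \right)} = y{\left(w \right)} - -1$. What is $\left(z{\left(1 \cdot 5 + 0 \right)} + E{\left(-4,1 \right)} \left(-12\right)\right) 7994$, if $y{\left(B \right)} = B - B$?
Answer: $343742$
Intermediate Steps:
$y{\left(B \right)} = 0$
$E{\left(w,P \right)} = 1$ ($E{\left(w,P \right)} = 0 - -1 = 0 + 1 = 1$)
$z{\left(n \right)} = 5 + 2 n^{2}$ ($z{\left(n \right)} = 6 + \left(\left(n^{2} + n^{2}\right) - 1\right) = 6 + \left(2 n^{2} - 1\right) = 6 + \left(-1 + 2 n^{2}\right) = 5 + 2 n^{2}$)
$\left(z{\left(1 \cdot 5 + 0 \right)} + E{\left(-4,1 \right)} \left(-12\right)\right) 7994 = \left(\left(5 + 2 \left(1 \cdot 5 + 0\right)^{2}\right) + 1 \left(-12\right)\right) 7994 = \left(\left(5 + 2 \left(5 + 0\right)^{2}\right) - 12\right) 7994 = \left(\left(5 + 2 \cdot 5^{2}\right) - 12\right) 7994 = \left(\left(5 + 2 \cdot 25\right) - 12\right) 7994 = \left(\left(5 + 50\right) - 12\right) 7994 = \left(55 - 12\right) 7994 = 43 \cdot 7994 = 343742$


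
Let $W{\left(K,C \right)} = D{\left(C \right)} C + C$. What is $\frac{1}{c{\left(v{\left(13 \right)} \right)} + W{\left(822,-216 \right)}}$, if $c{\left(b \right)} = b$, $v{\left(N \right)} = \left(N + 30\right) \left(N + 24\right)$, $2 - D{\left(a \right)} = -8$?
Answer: $- \frac{1}{785} \approx -0.0012739$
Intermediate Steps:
$D{\left(a \right)} = 10$ ($D{\left(a \right)} = 2 - -8 = 2 + 8 = 10$)
$v{\left(N \right)} = \left(24 + N\right) \left(30 + N\right)$ ($v{\left(N \right)} = \left(30 + N\right) \left(24 + N\right) = \left(24 + N\right) \left(30 + N\right)$)
$W{\left(K,C \right)} = 11 C$ ($W{\left(K,C \right)} = 10 C + C = 11 C$)
$\frac{1}{c{\left(v{\left(13 \right)} \right)} + W{\left(822,-216 \right)}} = \frac{1}{\left(720 + 13^{2} + 54 \cdot 13\right) + 11 \left(-216\right)} = \frac{1}{\left(720 + 169 + 702\right) - 2376} = \frac{1}{1591 - 2376} = \frac{1}{-785} = - \frac{1}{785}$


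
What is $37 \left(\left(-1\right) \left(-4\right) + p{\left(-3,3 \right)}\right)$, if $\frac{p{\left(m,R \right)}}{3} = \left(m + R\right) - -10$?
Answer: $1258$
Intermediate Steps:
$p{\left(m,R \right)} = 30 + 3 R + 3 m$ ($p{\left(m,R \right)} = 3 \left(\left(m + R\right) - -10\right) = 3 \left(\left(R + m\right) + 10\right) = 3 \left(10 + R + m\right) = 30 + 3 R + 3 m$)
$37 \left(\left(-1\right) \left(-4\right) + p{\left(-3,3 \right)}\right) = 37 \left(\left(-1\right) \left(-4\right) + \left(30 + 3 \cdot 3 + 3 \left(-3\right)\right)\right) = 37 \left(4 + \left(30 + 9 - 9\right)\right) = 37 \left(4 + 30\right) = 37 \cdot 34 = 1258$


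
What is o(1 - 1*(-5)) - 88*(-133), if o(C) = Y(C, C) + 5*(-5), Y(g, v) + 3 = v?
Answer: 11682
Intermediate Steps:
Y(g, v) = -3 + v
o(C) = -28 + C (o(C) = (-3 + C) + 5*(-5) = (-3 + C) - 25 = -28 + C)
o(1 - 1*(-5)) - 88*(-133) = (-28 + (1 - 1*(-5))) - 88*(-133) = (-28 + (1 + 5)) + 11704 = (-28 + 6) + 11704 = -22 + 11704 = 11682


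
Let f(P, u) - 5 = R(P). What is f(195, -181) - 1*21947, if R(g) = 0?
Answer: -21942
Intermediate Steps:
f(P, u) = 5 (f(P, u) = 5 + 0 = 5)
f(195, -181) - 1*21947 = 5 - 1*21947 = 5 - 21947 = -21942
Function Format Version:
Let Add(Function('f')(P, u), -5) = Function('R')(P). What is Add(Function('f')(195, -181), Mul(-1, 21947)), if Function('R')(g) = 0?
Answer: -21942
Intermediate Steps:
Function('f')(P, u) = 5 (Function('f')(P, u) = Add(5, 0) = 5)
Add(Function('f')(195, -181), Mul(-1, 21947)) = Add(5, Mul(-1, 21947)) = Add(5, -21947) = -21942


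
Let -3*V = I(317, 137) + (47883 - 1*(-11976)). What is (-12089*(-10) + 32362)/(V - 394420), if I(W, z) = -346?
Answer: -459756/1242773 ≈ -0.36994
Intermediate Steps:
V = -59513/3 (V = -(-346 + (47883 - 1*(-11976)))/3 = -(-346 + (47883 + 11976))/3 = -(-346 + 59859)/3 = -⅓*59513 = -59513/3 ≈ -19838.)
(-12089*(-10) + 32362)/(V - 394420) = (-12089*(-10) + 32362)/(-59513/3 - 394420) = (120890 + 32362)/(-1242773/3) = 153252*(-3/1242773) = -459756/1242773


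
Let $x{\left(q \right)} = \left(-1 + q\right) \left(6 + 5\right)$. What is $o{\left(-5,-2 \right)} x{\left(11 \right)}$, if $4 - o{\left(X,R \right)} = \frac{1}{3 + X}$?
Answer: $495$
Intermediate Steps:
$o{\left(X,R \right)} = 4 - \frac{1}{3 + X}$
$x{\left(q \right)} = -11 + 11 q$ ($x{\left(q \right)} = \left(-1 + q\right) 11 = -11 + 11 q$)
$o{\left(-5,-2 \right)} x{\left(11 \right)} = \frac{11 + 4 \left(-5\right)}{3 - 5} \left(-11 + 11 \cdot 11\right) = \frac{11 - 20}{-2} \left(-11 + 121\right) = \left(- \frac{1}{2}\right) \left(-9\right) 110 = \frac{9}{2} \cdot 110 = 495$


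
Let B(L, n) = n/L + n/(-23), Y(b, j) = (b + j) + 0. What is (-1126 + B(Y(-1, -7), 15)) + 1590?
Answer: 84911/184 ≈ 461.47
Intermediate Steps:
Y(b, j) = b + j
B(L, n) = -n/23 + n/L (B(L, n) = n/L + n*(-1/23) = n/L - n/23 = -n/23 + n/L)
(-1126 + B(Y(-1, -7), 15)) + 1590 = (-1126 + (-1/23*15 + 15/(-1 - 7))) + 1590 = (-1126 + (-15/23 + 15/(-8))) + 1590 = (-1126 + (-15/23 + 15*(-⅛))) + 1590 = (-1126 + (-15/23 - 15/8)) + 1590 = (-1126 - 465/184) + 1590 = -207649/184 + 1590 = 84911/184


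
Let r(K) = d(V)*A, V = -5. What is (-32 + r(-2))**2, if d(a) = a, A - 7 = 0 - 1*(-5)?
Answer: 8464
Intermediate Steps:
A = 12 (A = 7 + (0 - 1*(-5)) = 7 + (0 + 5) = 7 + 5 = 12)
r(K) = -60 (r(K) = -5*12 = -60)
(-32 + r(-2))**2 = (-32 - 60)**2 = (-92)**2 = 8464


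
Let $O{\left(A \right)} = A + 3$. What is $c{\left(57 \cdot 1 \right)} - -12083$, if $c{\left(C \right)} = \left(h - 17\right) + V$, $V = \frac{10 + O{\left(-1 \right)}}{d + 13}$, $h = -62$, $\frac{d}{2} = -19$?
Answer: $\frac{300088}{25} \approx 12004.0$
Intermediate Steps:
$d = -38$ ($d = 2 \left(-19\right) = -38$)
$O{\left(A \right)} = 3 + A$
$V = - \frac{12}{25}$ ($V = \frac{10 + \left(3 - 1\right)}{-38 + 13} = \frac{10 + 2}{-25} = 12 \left(- \frac{1}{25}\right) = - \frac{12}{25} \approx -0.48$)
$c{\left(C \right)} = - \frac{1987}{25}$ ($c{\left(C \right)} = \left(-62 - 17\right) - \frac{12}{25} = -79 - \frac{12}{25} = - \frac{1987}{25}$)
$c{\left(57 \cdot 1 \right)} - -12083 = - \frac{1987}{25} - -12083 = - \frac{1987}{25} + 12083 = \frac{300088}{25}$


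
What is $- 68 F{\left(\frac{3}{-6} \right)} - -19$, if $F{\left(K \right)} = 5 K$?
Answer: $189$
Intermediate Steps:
$- 68 F{\left(\frac{3}{-6} \right)} - -19 = - 68 \cdot 5 \frac{3}{-6} - -19 = - 68 \cdot 5 \cdot 3 \left(- \frac{1}{6}\right) + 19 = - 68 \cdot 5 \left(- \frac{1}{2}\right) + 19 = \left(-68\right) \left(- \frac{5}{2}\right) + 19 = 170 + 19 = 189$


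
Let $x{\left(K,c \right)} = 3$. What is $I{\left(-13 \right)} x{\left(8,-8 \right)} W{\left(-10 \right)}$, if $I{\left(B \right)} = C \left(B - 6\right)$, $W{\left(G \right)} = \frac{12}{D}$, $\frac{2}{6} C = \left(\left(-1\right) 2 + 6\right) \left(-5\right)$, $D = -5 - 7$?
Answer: $-3420$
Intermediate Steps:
$D = -12$ ($D = -5 - 7 = -12$)
$C = -60$ ($C = 3 \left(\left(-1\right) 2 + 6\right) \left(-5\right) = 3 \left(-2 + 6\right) \left(-5\right) = 3 \cdot 4 \left(-5\right) = 3 \left(-20\right) = -60$)
$W{\left(G \right)} = -1$ ($W{\left(G \right)} = \frac{12}{-12} = 12 \left(- \frac{1}{12}\right) = -1$)
$I{\left(B \right)} = 360 - 60 B$ ($I{\left(B \right)} = - 60 \left(B - 6\right) = - 60 \left(-6 + B\right) = 360 - 60 B$)
$I{\left(-13 \right)} x{\left(8,-8 \right)} W{\left(-10 \right)} = \left(360 - -780\right) 3 \left(-1\right) = \left(360 + 780\right) 3 \left(-1\right) = 1140 \cdot 3 \left(-1\right) = 3420 \left(-1\right) = -3420$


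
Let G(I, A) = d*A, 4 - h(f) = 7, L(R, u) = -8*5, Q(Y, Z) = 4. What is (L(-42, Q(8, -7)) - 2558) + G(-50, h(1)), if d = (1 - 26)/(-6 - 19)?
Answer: -2601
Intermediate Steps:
L(R, u) = -40
d = 1 (d = -25/(-25) = -25*(-1/25) = 1)
h(f) = -3 (h(f) = 4 - 1*7 = 4 - 7 = -3)
G(I, A) = A (G(I, A) = 1*A = A)
(L(-42, Q(8, -7)) - 2558) + G(-50, h(1)) = (-40 - 2558) - 3 = -2598 - 3 = -2601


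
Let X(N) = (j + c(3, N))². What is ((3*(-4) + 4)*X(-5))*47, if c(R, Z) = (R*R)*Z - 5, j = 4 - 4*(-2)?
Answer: -542944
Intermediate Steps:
j = 12 (j = 4 + 8 = 12)
c(R, Z) = -5 + Z*R² (c(R, Z) = R²*Z - 5 = Z*R² - 5 = -5 + Z*R²)
X(N) = (7 + 9*N)² (X(N) = (12 + (-5 + N*3²))² = (12 + (-5 + N*9))² = (12 + (-5 + 9*N))² = (7 + 9*N)²)
((3*(-4) + 4)*X(-5))*47 = ((3*(-4) + 4)*(7 + 9*(-5))²)*47 = ((-12 + 4)*(7 - 45)²)*47 = -8*(-38)²*47 = -8*1444*47 = -11552*47 = -542944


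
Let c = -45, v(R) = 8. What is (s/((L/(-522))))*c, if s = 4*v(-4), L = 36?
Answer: 20880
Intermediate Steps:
s = 32 (s = 4*8 = 32)
(s/((L/(-522))))*c = (32/((36/(-522))))*(-45) = (32/((36*(-1/522))))*(-45) = (32/(-2/29))*(-45) = (32*(-29/2))*(-45) = -464*(-45) = 20880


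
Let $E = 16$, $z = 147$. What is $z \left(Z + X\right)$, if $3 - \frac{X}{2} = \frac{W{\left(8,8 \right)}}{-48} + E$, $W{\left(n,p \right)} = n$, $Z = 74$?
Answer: $7105$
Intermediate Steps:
$X = - \frac{77}{3}$ ($X = 6 - 2 \left(\frac{8}{-48} + 16\right) = 6 - 2 \left(8 \left(- \frac{1}{48}\right) + 16\right) = 6 - 2 \left(- \frac{1}{6} + 16\right) = 6 - \frac{95}{3} = - \frac{77}{3} \approx -25.667$)
$z \left(Z + X\right) = 147 \left(74 - \frac{77}{3}\right) = 147 \cdot \frac{145}{3} = 7105$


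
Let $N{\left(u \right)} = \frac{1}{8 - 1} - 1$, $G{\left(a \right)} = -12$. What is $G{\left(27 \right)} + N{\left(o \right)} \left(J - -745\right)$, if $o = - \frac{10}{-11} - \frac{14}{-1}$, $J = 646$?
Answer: $- \frac{8430}{7} \approx -1204.3$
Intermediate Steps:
$o = \frac{164}{11}$ ($o = \left(-10\right) \left(- \frac{1}{11}\right) - -14 = \frac{10}{11} + 14 = \frac{164}{11} \approx 14.909$)
$N{\left(u \right)} = - \frac{6}{7}$ ($N{\left(u \right)} = \frac{1}{7} - 1 = - \frac{6}{7}$)
$G{\left(27 \right)} + N{\left(o \right)} \left(J - -745\right) = -12 - \frac{6 \left(646 - -745\right)}{7} = -12 - \frac{6 \left(646 + 745\right)}{7} = -12 - \frac{8346}{7} = - \frac{8430}{7}$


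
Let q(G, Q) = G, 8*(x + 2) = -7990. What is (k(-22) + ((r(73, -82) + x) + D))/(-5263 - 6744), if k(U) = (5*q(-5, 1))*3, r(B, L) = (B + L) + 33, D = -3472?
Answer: 18095/48028 ≈ 0.37676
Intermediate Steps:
x = -4003/4 (x = -2 + (1/8)*(-7990) = -2 - 3995/4 = -4003/4 ≈ -1000.8)
r(B, L) = 33 + B + L
k(U) = -75 (k(U) = (5*(-5))*3 = -25*3 = -75)
(k(-22) + ((r(73, -82) + x) + D))/(-5263 - 6744) = (-75 + (((33 + 73 - 82) - 4003/4) - 3472))/(-5263 - 6744) = (-75 + ((24 - 4003/4) - 3472))/(-12007) = (-75 + (-3907/4 - 3472))*(-1/12007) = (-75 - 17795/4)*(-1/12007) = -18095/4*(-1/12007) = 18095/48028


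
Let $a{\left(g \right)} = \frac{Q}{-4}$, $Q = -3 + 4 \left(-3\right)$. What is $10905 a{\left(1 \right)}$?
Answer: $\frac{163575}{4} \approx 40894.0$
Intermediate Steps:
$Q = -15$ ($Q = -3 - 12 = -15$)
$a{\left(g \right)} = \frac{15}{4}$ ($a{\left(g \right)} = - \frac{15}{-4} = \left(-15\right) \left(- \frac{1}{4}\right) = \frac{15}{4}$)
$10905 a{\left(1 \right)} = 10905 \cdot \frac{15}{4} = \frac{163575}{4}$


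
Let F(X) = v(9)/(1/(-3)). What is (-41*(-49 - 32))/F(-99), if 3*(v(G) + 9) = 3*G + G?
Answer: -369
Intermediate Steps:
v(G) = -9 + 4*G/3 (v(G) = -9 + (3*G + G)/3 = -9 + (4*G)/3 = -9 + 4*G/3)
F(X) = -9 (F(X) = (-9 + (4/3)*9)/(1/(-3)) = (-9 + 12)/(-⅓) = 3*(-3) = -9)
(-41*(-49 - 32))/F(-99) = -41*(-49 - 32)/(-9) = -41*(-81)*(-⅑) = -1*(-3321)*(-⅑) = 3321*(-⅑) = -369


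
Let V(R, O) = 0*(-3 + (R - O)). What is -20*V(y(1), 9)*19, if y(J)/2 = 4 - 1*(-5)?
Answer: 0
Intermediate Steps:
y(J) = 18 (y(J) = 2*(4 - 1*(-5)) = 2*(4 + 5) = 2*9 = 18)
V(R, O) = 0 (V(R, O) = 0*(-3 + R - O) = 0)
-20*V(y(1), 9)*19 = -20*0*19 = 0*19 = 0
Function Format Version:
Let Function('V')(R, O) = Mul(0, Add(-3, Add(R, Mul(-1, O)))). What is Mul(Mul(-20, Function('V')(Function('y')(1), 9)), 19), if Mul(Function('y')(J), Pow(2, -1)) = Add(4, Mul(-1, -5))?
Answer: 0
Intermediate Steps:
Function('y')(J) = 18 (Function('y')(J) = Mul(2, Add(4, Mul(-1, -5))) = Mul(2, Add(4, 5)) = Mul(2, 9) = 18)
Function('V')(R, O) = 0 (Function('V')(R, O) = Mul(0, Add(-3, R, Mul(-1, O))) = 0)
Mul(Mul(-20, Function('V')(Function('y')(1), 9)), 19) = Mul(Mul(-20, 0), 19) = Mul(0, 19) = 0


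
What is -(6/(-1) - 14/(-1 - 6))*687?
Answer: 2748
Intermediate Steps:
-(6/(-1) - 14/(-1 - 6))*687 = -(6*(-1) - 14/(-7))*687 = -(-6 - 14*(-⅐))*687 = -(-6 + 2)*687 = -(-4)*687 = -1*(-2748) = 2748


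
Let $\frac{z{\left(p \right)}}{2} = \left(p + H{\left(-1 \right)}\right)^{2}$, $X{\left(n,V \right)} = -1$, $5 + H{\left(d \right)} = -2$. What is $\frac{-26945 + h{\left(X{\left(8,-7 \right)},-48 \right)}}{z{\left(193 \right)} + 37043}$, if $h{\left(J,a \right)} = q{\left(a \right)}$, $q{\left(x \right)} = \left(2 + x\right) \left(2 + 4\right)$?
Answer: $- \frac{27221}{106235} \approx -0.25623$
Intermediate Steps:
$H{\left(d \right)} = -7$ ($H{\left(d \right)} = -5 - 2 = -7$)
$q{\left(x \right)} = 12 + 6 x$ ($q{\left(x \right)} = \left(2 + x\right) 6 = 12 + 6 x$)
$h{\left(J,a \right)} = 12 + 6 a$
$z{\left(p \right)} = 2 \left(-7 + p\right)^{2}$ ($z{\left(p \right)} = 2 \left(p - 7\right)^{2} = 2 \left(-7 + p\right)^{2}$)
$\frac{-26945 + h{\left(X{\left(8,-7 \right)},-48 \right)}}{z{\left(193 \right)} + 37043} = \frac{-26945 + \left(12 + 6 \left(-48\right)\right)}{2 \left(-7 + 193\right)^{2} + 37043} = \frac{-26945 + \left(12 - 288\right)}{2 \cdot 186^{2} + 37043} = \frac{-26945 - 276}{2 \cdot 34596 + 37043} = - \frac{27221}{69192 + 37043} = - \frac{27221}{106235}$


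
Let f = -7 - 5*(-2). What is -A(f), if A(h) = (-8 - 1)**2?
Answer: -81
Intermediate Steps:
f = 3 (f = -7 + 10 = 3)
A(h) = 81 (A(h) = (-9)**2 = 81)
-A(f) = -1*81 = -81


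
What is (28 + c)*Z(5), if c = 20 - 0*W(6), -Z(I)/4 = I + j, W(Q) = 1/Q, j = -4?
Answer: -192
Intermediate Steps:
Z(I) = 16 - 4*I (Z(I) = -4*(I - 4) = -4*(-4 + I) = 16 - 4*I)
c = 20 (c = 20 - 0/6 = 20 - 1*0 = 20 + 0 = 20)
(28 + c)*Z(5) = (28 + 20)*(16 - 4*5) = 48*(16 - 20) = 48*(-4) = -192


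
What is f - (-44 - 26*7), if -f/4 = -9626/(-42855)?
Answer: 9646726/42855 ≈ 225.10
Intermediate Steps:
f = -38504/42855 (f = -(-38504)/(-42855) = -(-38504)*(-1)/42855 = -4*9626/42855 = -38504/42855 ≈ -0.89847)
f - (-44 - 26*7) = -38504/42855 - (-44 - 26*7) = -38504/42855 - (-44 - 182) = -38504/42855 - 1*(-226) = -38504/42855 + 226 = 9646726/42855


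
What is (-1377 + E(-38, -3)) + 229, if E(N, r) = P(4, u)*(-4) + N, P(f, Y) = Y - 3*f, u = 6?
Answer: -1162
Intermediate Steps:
E(N, r) = 24 + N (E(N, r) = (6 - 3*4)*(-4) + N = (6 - 12)*(-4) + N = -6*(-4) + N = 24 + N)
(-1377 + E(-38, -3)) + 229 = (-1377 + (24 - 38)) + 229 = (-1377 - 14) + 229 = -1391 + 229 = -1162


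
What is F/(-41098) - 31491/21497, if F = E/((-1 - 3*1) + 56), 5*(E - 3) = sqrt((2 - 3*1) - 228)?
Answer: -67299354627/45941152712 - I*sqrt(229)/10685480 ≈ -1.4649 - 1.4162e-6*I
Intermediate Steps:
E = 3 + I*sqrt(229)/5 (E = 3 + sqrt((2 - 3*1) - 228)/5 = 3 + sqrt((2 - 3) - 228)/5 = 3 + sqrt(-1 - 228)/5 = 3 + sqrt(-229)/5 = 3 + (I*sqrt(229))/5 = 3 + I*sqrt(229)/5 ≈ 3.0 + 3.0266*I)
F = 3/52 + I*sqrt(229)/260 (F = (3 + I*sqrt(229)/5)/((-1 - 3*1) + 56) = (3 + I*sqrt(229)/5)/((-1 - 3) + 56) = (3 + I*sqrt(229)/5)/(-4 + 56) = (3 + I*sqrt(229)/5)/52 = (3 + I*sqrt(229)/5)*(1/52) = 3/52 + I*sqrt(229)/260 ≈ 0.057692 + 0.058203*I)
F/(-41098) - 31491/21497 = (3/52 + I*sqrt(229)/260)/(-41098) - 31491/21497 = (3/52 + I*sqrt(229)/260)*(-1/41098) - 31491*1/21497 = (-3/2137096 - I*sqrt(229)/10685480) - 31491/21497 = -67299354627/45941152712 - I*sqrt(229)/10685480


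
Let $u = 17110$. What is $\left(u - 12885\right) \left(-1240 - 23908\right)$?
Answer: $-106250300$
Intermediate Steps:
$\left(u - 12885\right) \left(-1240 - 23908\right) = \left(17110 - 12885\right) \left(-1240 - 23908\right) = 4225 \left(-25148\right) = -106250300$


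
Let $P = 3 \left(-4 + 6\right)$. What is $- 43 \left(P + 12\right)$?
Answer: $-774$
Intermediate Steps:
$P = 6$ ($P = 3 \cdot 2 = 6$)
$- 43 \left(P + 12\right) = - 43 \left(6 + 12\right) = \left(-43\right) 18 = -774$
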